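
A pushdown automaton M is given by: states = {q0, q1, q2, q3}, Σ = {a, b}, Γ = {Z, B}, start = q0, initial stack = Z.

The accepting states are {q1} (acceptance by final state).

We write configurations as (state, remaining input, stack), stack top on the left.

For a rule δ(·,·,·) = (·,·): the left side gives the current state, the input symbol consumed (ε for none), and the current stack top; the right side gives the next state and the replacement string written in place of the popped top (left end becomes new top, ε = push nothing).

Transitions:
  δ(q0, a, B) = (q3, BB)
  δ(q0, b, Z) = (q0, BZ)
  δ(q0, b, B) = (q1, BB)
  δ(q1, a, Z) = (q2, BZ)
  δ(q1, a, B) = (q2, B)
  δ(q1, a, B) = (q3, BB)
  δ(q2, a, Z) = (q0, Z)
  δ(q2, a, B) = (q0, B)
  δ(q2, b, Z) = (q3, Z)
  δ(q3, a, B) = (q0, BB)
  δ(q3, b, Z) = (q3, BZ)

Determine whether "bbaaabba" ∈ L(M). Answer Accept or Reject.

No computation consumes all input and reaches a final state.

Reject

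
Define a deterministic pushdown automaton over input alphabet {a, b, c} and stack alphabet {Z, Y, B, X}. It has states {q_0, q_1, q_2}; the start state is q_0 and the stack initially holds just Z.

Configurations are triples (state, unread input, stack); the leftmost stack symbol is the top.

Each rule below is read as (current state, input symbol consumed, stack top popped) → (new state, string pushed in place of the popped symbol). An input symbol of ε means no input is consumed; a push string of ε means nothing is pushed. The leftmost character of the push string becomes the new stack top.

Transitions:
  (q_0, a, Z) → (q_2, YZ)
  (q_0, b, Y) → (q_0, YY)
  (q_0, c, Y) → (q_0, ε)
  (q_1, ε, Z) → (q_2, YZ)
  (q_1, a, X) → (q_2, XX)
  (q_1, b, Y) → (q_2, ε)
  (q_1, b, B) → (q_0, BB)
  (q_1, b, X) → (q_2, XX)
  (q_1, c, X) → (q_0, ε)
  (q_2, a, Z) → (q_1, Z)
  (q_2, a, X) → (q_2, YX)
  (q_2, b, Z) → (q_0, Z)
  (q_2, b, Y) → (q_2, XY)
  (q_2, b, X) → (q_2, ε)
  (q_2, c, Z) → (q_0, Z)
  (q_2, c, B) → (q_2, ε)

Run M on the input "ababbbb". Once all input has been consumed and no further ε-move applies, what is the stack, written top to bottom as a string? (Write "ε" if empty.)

(q_0, ababbbb, Z) ⊢ (q_2, babbbb, YZ) ⊢ (q_2, abbbb, XYZ) ⊢ (q_2, bbbb, YXYZ) ⊢ (q_2, bbb, XYXYZ) ⊢ (q_2, bb, YXYZ) ⊢ (q_2, b, XYXYZ) ⊢ (q_2, ε, YXYZ)
All input consumed in state q_2 with stack YXYZ.

YXYZ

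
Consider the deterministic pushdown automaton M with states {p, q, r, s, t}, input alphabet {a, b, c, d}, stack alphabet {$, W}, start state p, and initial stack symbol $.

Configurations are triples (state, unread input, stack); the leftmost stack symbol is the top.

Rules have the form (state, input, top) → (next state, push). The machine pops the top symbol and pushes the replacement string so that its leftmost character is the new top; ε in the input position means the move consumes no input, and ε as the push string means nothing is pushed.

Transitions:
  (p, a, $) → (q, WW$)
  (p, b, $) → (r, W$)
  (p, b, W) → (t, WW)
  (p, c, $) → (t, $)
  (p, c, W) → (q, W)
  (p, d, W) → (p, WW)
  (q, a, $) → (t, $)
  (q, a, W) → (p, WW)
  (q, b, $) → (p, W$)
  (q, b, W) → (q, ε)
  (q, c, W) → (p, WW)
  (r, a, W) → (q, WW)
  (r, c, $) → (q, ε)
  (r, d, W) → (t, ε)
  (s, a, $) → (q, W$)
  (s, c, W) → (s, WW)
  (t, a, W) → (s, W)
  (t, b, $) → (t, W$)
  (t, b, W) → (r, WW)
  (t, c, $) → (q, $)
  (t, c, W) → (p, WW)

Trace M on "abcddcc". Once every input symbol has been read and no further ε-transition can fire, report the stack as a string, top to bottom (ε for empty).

WWWWW$

(p, abcddcc, $) ⊢ (q, bcddcc, WW$) ⊢ (q, cddcc, W$) ⊢ (p, ddcc, WW$) ⊢ (p, dcc, WWW$) ⊢ (p, cc, WWWW$) ⊢ (q, c, WWWW$) ⊢ (p, ε, WWWWW$)
All input consumed in state p with stack WWWWW$.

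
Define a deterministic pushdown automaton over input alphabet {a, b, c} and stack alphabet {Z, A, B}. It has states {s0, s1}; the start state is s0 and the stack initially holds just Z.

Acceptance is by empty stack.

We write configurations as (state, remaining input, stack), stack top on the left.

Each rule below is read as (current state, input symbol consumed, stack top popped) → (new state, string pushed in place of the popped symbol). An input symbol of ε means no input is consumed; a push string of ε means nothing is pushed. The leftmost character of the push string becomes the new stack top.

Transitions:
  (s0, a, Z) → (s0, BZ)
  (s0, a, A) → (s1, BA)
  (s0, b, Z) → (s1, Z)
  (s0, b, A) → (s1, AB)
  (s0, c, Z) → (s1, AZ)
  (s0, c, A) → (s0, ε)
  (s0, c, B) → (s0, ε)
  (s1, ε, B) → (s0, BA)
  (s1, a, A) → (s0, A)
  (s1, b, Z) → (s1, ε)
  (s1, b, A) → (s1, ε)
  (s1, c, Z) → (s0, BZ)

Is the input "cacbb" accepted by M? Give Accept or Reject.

Accept

(s0, cacbb, Z)
  read c, top Z: go to s1, push AZ → (s1, acbb, AZ)
  read a, top A: go to s0, push A → (s0, cbb, AZ)
  read c, top A: go to s0, push ε → (s0, bb, Z)
  read b, top Z: go to s1, push Z → (s1, b, Z)
  read b, top Z: go to s1, push ε → (s1, ε, ε)
All input consumed and the stack is empty.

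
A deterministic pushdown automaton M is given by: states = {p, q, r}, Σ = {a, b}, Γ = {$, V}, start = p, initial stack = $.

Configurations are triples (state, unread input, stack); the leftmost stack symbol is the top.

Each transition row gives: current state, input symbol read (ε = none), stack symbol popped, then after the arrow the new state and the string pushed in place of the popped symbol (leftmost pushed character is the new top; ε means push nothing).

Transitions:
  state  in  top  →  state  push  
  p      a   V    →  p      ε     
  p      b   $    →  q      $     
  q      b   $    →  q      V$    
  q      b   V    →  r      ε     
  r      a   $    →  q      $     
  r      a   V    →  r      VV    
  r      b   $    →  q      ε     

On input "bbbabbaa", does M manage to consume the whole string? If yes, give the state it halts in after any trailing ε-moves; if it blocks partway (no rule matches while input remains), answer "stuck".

stuck

(p, bbbabbaa, $) ⊢ (q, bbabbaa, $) ⊢ (q, babbaa, V$) ⊢ (r, abbaa, $) ⊢ (q, bbaa, $) ⊢ (q, baa, V$) ⊢ (r, aa, $) ⊢ (q, a, $)
No transition for (q, a, top $); M blocks with input a remaining.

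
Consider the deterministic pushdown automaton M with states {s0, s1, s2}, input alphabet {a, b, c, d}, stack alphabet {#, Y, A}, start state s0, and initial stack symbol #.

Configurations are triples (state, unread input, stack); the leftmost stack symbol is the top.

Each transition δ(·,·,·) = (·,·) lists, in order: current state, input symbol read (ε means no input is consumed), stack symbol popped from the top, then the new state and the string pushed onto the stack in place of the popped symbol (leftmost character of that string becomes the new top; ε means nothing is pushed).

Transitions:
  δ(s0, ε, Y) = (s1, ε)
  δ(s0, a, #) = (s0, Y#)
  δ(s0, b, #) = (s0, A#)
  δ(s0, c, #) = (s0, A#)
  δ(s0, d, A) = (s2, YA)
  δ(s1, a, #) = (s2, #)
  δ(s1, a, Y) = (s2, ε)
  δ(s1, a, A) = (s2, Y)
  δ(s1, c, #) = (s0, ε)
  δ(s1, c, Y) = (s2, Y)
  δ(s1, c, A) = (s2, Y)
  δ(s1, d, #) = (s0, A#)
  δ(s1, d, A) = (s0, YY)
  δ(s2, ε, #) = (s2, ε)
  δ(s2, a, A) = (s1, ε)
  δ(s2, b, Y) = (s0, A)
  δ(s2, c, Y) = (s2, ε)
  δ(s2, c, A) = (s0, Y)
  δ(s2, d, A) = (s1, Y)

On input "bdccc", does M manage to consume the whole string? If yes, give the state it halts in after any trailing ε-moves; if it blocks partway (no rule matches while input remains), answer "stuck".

s0

(s0, bdccc, #)
  read b, top #: go to s0, push A# → (s0, dccc, A#)
  read d, top A: go to s2, push YA → (s2, ccc, YA#)
  read c, top Y: go to s2, push ε → (s2, cc, A#)
  read c, top A: go to s0, push Y → (s0, c, Y#)
  ε-move, top Y: go to s1, push ε → (s1, c, #)
  read c, top #: go to s0, push ε → (s0, ε, ε)
All input consumed; M is in state s0.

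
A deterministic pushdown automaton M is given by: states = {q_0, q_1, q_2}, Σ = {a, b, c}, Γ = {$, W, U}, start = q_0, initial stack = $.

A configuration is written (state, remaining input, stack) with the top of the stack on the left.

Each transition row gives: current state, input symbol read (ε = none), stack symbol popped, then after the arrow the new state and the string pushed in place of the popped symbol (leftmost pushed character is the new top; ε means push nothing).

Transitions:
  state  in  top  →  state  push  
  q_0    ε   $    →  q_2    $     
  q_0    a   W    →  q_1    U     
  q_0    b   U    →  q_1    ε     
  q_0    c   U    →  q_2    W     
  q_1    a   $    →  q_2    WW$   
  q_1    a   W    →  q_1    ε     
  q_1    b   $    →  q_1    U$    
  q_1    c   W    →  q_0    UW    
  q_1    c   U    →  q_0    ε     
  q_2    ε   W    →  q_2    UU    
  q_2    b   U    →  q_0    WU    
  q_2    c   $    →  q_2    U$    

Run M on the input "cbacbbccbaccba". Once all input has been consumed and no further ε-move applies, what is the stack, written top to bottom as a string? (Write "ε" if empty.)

UUU$

(q_0, cbacbbccbaccba, $)
  ε-move, top $: go to q_2, push $ → (q_2, cbacbbccbaccba, $)
  read c, top $: go to q_2, push U$ → (q_2, bacbbccbaccba, U$)
  read b, top U: go to q_0, push WU → (q_0, acbbccbaccba, WU$)
  read a, top W: go to q_1, push U → (q_1, cbbccbaccba, UU$)
  read c, top U: go to q_0, push ε → (q_0, bbccbaccba, U$)
  read b, top U: go to q_1, push ε → (q_1, bccbaccba, $)
  read b, top $: go to q_1, push U$ → (q_1, ccbaccba, U$)
  read c, top U: go to q_0, push ε → (q_0, cbaccba, $)
  ε-move, top $: go to q_2, push $ → (q_2, cbaccba, $)
  read c, top $: go to q_2, push U$ → (q_2, baccba, U$)
  read b, top U: go to q_0, push WU → (q_0, accba, WU$)
  read a, top W: go to q_1, push U → (q_1, ccba, UU$)
  read c, top U: go to q_0, push ε → (q_0, cba, U$)
  read c, top U: go to q_2, push W → (q_2, ba, W$)
  ε-move, top W: go to q_2, push UU → (q_2, ba, UU$)
  read b, top U: go to q_0, push WU → (q_0, a, WUU$)
  read a, top W: go to q_1, push U → (q_1, ε, UUU$)
All input consumed in state q_1 with stack UUU$.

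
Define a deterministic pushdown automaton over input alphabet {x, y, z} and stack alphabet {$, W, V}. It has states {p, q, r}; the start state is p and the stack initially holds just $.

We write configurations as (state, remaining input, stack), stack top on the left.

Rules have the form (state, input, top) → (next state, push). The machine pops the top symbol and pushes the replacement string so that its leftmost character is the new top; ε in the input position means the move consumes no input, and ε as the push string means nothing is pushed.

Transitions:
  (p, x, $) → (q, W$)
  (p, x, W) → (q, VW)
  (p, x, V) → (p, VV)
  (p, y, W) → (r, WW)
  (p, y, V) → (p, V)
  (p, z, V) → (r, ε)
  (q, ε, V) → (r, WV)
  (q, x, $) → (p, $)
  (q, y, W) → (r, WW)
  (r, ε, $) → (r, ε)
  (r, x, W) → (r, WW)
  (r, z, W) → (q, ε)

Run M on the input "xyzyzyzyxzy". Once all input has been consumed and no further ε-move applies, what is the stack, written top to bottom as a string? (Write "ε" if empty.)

WWW$

(p, xyzyzyzyxzy, $)
  read x, top $: go to q, push W$ → (q, yzyzyzyxzy, W$)
  read y, top W: go to r, push WW → (r, zyzyzyxzy, WW$)
  read z, top W: go to q, push ε → (q, yzyzyxzy, W$)
  read y, top W: go to r, push WW → (r, zyzyxzy, WW$)
  read z, top W: go to q, push ε → (q, yzyxzy, W$)
  read y, top W: go to r, push WW → (r, zyxzy, WW$)
  read z, top W: go to q, push ε → (q, yxzy, W$)
  read y, top W: go to r, push WW → (r, xzy, WW$)
  read x, top W: go to r, push WW → (r, zy, WWW$)
  read z, top W: go to q, push ε → (q, y, WW$)
  read y, top W: go to r, push WW → (r, ε, WWW$)
All input consumed in state r with stack WWW$.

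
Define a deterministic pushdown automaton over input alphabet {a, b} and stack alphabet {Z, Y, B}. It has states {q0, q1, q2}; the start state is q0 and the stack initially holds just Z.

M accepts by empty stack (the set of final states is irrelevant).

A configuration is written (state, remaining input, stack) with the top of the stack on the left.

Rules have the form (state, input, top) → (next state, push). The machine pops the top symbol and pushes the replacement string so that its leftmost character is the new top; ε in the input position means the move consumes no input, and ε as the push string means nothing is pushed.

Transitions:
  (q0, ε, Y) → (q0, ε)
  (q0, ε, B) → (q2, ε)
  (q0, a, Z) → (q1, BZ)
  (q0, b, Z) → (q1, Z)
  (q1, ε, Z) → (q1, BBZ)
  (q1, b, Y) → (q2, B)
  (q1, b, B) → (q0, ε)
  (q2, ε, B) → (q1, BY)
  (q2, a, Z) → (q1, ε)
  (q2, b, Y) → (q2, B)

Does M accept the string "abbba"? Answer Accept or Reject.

(q0, abbba, Z)
  read a, top Z: go to q1, push BZ → (q1, bbba, BZ)
  read b, top B: go to q0, push ε → (q0, bba, Z)
  read b, top Z: go to q1, push Z → (q1, ba, Z)
  ε-move, top Z: go to q1, push BBZ → (q1, ba, BBZ)
  read b, top B: go to q0, push ε → (q0, a, BZ)
  ε-move, top B: go to q2, push ε → (q2, a, Z)
  read a, top Z: go to q1, push ε → (q1, ε, ε)
All input consumed and the stack is empty.

Accept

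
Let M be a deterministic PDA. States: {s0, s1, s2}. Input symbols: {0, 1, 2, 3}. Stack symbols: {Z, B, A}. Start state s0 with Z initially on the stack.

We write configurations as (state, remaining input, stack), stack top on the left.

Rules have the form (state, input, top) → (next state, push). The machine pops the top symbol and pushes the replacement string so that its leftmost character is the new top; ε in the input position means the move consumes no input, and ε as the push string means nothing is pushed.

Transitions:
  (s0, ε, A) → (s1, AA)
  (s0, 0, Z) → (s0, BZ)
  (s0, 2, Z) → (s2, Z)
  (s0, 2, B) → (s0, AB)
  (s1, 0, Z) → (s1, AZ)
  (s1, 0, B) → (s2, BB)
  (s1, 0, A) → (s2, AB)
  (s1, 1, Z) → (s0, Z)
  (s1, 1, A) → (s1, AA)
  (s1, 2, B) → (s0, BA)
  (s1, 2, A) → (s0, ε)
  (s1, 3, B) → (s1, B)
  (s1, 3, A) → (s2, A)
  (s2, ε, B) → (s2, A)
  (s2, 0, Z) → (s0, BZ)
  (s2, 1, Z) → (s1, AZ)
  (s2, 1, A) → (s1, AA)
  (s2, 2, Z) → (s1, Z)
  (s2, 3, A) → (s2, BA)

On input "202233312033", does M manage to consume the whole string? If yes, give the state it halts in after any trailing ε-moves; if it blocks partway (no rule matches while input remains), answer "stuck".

s2

(s0, 202233312033, Z) ⊢ (s2, 02233312033, Z) ⊢ (s0, 2233312033, BZ) ⊢ (s0, 233312033, ABZ) ⊢ (s1, 233312033, AABZ) ⊢ (s0, 33312033, ABZ) ⊢ (s1, 33312033, AABZ) ⊢ (s2, 3312033, AABZ) ⊢ (s2, 312033, BAABZ) ⊢ (s2, 312033, AAABZ) ⊢ (s2, 12033, BAAABZ) ⊢ (s2, 12033, AAAABZ) ⊢ (s1, 2033, AAAAABZ) ⊢ (s0, 033, AAAABZ) ⊢ (s1, 033, AAAAABZ) ⊢ (s2, 33, ABAAAABZ) ⊢ (s2, 3, BABAAAABZ) ⊢ (s2, 3, AABAAAABZ) ⊢ (s2, ε, BAABAAAABZ) ⊢ (s2, ε, AAABAAAABZ)
All input consumed; M is in state s2.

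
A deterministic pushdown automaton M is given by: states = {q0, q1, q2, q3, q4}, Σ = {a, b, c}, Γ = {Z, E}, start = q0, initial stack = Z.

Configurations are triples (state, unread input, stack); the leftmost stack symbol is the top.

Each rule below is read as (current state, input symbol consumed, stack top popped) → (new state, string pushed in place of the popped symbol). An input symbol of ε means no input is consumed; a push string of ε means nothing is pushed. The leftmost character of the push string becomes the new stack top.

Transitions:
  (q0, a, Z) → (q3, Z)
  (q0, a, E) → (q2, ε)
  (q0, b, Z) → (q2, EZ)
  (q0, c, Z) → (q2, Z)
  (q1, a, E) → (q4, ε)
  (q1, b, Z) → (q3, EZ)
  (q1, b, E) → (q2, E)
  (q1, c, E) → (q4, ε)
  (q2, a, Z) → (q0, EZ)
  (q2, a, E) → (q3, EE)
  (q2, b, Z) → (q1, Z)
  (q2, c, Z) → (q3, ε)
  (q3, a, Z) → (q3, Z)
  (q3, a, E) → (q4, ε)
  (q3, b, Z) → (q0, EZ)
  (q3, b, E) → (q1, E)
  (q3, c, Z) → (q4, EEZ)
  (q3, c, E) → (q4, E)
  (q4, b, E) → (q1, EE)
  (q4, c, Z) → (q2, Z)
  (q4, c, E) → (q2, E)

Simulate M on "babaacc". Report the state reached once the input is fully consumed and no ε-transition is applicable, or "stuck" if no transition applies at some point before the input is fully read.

(q0, babaacc, Z)
  read b, top Z: go to q2, push EZ → (q2, abaacc, EZ)
  read a, top E: go to q3, push EE → (q3, baacc, EEZ)
  read b, top E: go to q1, push E → (q1, aacc, EEZ)
  read a, top E: go to q4, push ε → (q4, acc, EZ)
No transition for (q4, a, top E); M blocks with input acc remaining.

stuck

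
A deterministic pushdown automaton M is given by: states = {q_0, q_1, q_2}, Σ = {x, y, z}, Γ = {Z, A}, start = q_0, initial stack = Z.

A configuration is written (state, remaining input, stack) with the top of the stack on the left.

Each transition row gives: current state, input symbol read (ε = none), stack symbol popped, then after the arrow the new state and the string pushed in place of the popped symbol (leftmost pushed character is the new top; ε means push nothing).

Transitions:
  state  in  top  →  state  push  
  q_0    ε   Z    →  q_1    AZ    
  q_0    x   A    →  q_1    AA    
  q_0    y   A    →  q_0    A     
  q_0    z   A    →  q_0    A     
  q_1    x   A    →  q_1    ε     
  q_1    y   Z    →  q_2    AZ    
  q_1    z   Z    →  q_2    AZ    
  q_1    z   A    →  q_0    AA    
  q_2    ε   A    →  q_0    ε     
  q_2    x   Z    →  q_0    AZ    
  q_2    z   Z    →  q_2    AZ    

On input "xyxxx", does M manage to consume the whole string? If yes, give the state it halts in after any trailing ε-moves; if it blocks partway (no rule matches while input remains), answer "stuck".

(q_0, xyxxx, Z)
  ε-move, top Z: go to q_1, push AZ → (q_1, xyxxx, AZ)
  read x, top A: go to q_1, push ε → (q_1, yxxx, Z)
  read y, top Z: go to q_2, push AZ → (q_2, xxx, AZ)
  ε-move, top A: go to q_0, push ε → (q_0, xxx, Z)
  ε-move, top Z: go to q_1, push AZ → (q_1, xxx, AZ)
  read x, top A: go to q_1, push ε → (q_1, xx, Z)
No transition for (q_1, x, top Z); M blocks with input xx remaining.

stuck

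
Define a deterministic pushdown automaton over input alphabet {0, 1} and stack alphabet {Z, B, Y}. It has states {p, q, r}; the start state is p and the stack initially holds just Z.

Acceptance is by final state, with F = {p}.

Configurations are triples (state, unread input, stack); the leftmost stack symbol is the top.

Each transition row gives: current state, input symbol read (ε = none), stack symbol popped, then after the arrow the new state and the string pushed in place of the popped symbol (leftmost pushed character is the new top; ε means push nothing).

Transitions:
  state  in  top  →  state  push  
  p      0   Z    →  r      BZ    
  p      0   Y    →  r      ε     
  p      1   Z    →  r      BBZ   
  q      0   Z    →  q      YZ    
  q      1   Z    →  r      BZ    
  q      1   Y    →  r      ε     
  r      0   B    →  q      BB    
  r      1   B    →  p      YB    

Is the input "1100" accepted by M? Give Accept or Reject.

(p, 1100, Z)
  read 1, top Z: go to r, push BBZ → (r, 100, BBZ)
  read 1, top B: go to p, push YB → (p, 00, YBBZ)
  read 0, top Y: go to r, push ε → (r, 0, BBZ)
  read 0, top B: go to q, push BB → (q, ε, BBBZ)
All input consumed; state q ∉ F and no further ε-move applies.

Reject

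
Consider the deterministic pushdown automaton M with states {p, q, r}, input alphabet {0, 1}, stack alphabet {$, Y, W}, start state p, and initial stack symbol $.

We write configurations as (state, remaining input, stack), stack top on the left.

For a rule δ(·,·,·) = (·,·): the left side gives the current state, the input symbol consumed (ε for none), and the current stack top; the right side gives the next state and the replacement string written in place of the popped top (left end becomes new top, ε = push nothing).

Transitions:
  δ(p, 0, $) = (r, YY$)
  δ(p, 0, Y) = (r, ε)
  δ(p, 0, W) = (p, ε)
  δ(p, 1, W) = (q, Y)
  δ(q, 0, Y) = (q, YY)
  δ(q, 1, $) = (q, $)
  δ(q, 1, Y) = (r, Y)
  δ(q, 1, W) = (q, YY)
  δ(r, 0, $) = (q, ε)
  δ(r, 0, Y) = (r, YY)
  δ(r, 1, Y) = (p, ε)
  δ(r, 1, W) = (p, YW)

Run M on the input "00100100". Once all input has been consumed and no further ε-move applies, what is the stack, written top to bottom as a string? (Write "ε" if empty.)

ε

(p, 00100100, $) ⊢ (r, 0100100, YY$) ⊢ (r, 100100, YYY$) ⊢ (p, 00100, YY$) ⊢ (r, 0100, Y$) ⊢ (r, 100, YY$) ⊢ (p, 00, Y$) ⊢ (r, 0, $) ⊢ (q, ε, ε)
All input consumed in state q with stack ε.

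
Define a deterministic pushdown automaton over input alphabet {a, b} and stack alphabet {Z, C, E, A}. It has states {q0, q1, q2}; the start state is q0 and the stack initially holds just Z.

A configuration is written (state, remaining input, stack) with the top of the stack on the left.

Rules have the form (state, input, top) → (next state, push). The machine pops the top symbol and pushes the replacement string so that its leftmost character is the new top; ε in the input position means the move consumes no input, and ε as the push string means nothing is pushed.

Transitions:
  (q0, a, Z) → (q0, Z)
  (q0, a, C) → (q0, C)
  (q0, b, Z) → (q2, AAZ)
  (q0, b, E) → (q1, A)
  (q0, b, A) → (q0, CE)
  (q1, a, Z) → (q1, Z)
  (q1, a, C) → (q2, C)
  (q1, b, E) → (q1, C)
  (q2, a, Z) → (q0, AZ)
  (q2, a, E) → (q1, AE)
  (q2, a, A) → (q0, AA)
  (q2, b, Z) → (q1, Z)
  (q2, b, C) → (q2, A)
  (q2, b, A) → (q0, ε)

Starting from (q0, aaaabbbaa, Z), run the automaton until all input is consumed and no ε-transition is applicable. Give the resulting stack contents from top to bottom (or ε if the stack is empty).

CEZ

(q0, aaaabbbaa, Z) ⊢ (q0, aaabbbaa, Z) ⊢ (q0, aabbbaa, Z) ⊢ (q0, abbbaa, Z) ⊢ (q0, bbbaa, Z) ⊢ (q2, bbaa, AAZ) ⊢ (q0, baa, AZ) ⊢ (q0, aa, CEZ) ⊢ (q0, a, CEZ) ⊢ (q0, ε, CEZ)
All input consumed in state q0 with stack CEZ.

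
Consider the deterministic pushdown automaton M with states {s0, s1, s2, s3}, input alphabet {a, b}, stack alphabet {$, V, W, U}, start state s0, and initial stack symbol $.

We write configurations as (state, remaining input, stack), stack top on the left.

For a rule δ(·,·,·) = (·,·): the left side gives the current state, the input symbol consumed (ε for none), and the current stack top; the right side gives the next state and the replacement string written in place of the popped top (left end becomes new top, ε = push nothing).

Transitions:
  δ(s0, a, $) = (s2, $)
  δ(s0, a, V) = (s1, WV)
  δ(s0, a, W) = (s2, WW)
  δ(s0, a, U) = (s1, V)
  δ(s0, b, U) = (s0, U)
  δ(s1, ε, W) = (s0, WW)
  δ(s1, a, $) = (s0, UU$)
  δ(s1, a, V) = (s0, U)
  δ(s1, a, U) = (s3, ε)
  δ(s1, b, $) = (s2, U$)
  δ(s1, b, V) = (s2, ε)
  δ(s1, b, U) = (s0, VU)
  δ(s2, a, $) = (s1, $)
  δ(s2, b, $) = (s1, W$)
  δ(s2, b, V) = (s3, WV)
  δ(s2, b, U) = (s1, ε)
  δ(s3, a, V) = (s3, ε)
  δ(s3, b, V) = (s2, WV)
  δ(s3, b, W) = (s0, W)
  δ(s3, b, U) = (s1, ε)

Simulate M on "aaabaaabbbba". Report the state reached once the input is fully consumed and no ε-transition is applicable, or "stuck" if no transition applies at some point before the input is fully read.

(s0, aaabaaabbbba, $) ⊢ (s2, aabaaabbbba, $) ⊢ (s1, abaaabbbba, $) ⊢ (s0, baaabbbba, UU$) ⊢ (s0, aaabbbba, UU$) ⊢ (s1, aabbbba, VU$) ⊢ (s0, abbbba, UU$) ⊢ (s1, bbbba, VU$) ⊢ (s2, bbba, U$) ⊢ (s1, bba, $) ⊢ (s2, ba, U$) ⊢ (s1, a, $) ⊢ (s0, ε, UU$)
All input consumed; M is in state s0.

s0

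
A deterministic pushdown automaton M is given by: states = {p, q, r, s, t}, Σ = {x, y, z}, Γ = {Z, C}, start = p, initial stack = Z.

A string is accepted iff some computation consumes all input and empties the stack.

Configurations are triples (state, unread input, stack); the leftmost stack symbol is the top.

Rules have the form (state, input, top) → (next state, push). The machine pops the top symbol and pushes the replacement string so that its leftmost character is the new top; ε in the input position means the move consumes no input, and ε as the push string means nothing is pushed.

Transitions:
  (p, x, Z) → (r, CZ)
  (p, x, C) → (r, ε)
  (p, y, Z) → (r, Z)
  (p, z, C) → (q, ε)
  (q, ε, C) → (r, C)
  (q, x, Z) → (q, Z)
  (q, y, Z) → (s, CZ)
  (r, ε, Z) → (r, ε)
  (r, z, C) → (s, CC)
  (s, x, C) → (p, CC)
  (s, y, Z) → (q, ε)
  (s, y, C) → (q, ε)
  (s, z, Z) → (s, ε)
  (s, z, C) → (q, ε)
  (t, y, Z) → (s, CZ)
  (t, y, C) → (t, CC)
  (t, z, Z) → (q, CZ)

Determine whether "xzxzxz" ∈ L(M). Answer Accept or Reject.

(p, xzxzxz, Z)
  read x, top Z: go to r, push CZ → (r, zxzxz, CZ)
  read z, top C: go to s, push CC → (s, xzxz, CCZ)
  read x, top C: go to p, push CC → (p, zxz, CCCZ)
  read z, top C: go to q, push ε → (q, xz, CCZ)
  ε-move, top C: go to r, push C → (r, xz, CCZ)
No transition applies at (r, xz, CCZ); input not fully consumed.

Reject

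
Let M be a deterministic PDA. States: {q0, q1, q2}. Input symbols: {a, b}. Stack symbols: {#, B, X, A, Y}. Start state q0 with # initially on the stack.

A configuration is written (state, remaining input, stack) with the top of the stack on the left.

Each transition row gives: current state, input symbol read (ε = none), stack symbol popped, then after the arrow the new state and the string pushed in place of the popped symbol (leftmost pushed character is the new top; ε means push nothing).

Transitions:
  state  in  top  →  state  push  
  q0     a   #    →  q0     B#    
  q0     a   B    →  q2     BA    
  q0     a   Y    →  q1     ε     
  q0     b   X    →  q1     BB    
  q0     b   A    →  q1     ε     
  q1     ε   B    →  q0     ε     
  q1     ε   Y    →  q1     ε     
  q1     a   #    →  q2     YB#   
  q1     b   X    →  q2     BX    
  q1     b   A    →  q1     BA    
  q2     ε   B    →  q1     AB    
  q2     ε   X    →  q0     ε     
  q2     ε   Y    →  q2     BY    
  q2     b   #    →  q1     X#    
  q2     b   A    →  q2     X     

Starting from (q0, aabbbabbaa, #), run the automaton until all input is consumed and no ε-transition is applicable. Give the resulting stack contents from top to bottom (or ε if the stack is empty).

(q0, aabbbabbaa, #) ⊢ (q0, abbbabbaa, B#) ⊢ (q2, bbbabbaa, BA#) ⊢ (q1, bbbabbaa, ABA#) ⊢ (q1, bbabbaa, BABA#) ⊢ (q0, bbabbaa, ABA#) ⊢ (q1, babbaa, BA#) ⊢ (q0, babbaa, A#) ⊢ (q1, abbaa, #) ⊢ (q2, bbaa, YB#) ⊢ (q2, bbaa, BYB#) ⊢ (q1, bbaa, ABYB#) ⊢ (q1, baa, BABYB#) ⊢ (q0, baa, ABYB#) ⊢ (q1, aa, BYB#) ⊢ (q0, aa, YB#) ⊢ (q1, a, B#) ⊢ (q0, a, #) ⊢ (q0, ε, B#)
All input consumed in state q0 with stack B#.

B#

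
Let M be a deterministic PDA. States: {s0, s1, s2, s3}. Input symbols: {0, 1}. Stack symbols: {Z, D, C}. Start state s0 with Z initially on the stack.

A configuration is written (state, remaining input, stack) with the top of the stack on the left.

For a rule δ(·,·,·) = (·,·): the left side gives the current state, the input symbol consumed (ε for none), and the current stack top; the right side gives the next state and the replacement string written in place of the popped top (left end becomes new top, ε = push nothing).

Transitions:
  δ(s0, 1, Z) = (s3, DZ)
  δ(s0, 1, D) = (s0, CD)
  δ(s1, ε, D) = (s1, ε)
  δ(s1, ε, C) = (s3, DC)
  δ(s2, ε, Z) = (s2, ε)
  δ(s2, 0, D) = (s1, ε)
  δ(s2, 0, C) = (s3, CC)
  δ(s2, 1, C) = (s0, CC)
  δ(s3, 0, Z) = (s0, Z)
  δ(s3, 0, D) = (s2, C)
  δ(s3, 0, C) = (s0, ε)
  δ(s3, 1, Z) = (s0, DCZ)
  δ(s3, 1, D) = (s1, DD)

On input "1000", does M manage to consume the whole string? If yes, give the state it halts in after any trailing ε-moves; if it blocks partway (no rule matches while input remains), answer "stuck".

s0

(s0, 1000, Z)
  read 1, top Z: go to s3, push DZ → (s3, 000, DZ)
  read 0, top D: go to s2, push C → (s2, 00, CZ)
  read 0, top C: go to s3, push CC → (s3, 0, CCZ)
  read 0, top C: go to s0, push ε → (s0, ε, CZ)
All input consumed; M is in state s0.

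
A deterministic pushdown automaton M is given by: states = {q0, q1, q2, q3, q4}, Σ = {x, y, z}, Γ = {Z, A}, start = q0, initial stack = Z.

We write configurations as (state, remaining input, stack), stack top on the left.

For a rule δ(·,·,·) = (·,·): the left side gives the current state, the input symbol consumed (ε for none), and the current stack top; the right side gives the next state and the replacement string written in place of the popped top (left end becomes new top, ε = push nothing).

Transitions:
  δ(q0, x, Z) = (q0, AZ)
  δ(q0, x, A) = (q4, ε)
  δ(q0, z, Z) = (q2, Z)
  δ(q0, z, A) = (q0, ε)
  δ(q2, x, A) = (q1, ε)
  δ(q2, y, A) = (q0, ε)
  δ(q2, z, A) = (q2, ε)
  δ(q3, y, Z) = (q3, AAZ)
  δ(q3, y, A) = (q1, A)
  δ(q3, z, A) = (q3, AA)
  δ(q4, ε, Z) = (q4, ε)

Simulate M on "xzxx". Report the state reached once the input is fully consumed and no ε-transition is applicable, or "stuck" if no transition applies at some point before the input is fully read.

q4

(q0, xzxx, Z)
  read x, top Z: go to q0, push AZ → (q0, zxx, AZ)
  read z, top A: go to q0, push ε → (q0, xx, Z)
  read x, top Z: go to q0, push AZ → (q0, x, AZ)
  read x, top A: go to q4, push ε → (q4, ε, Z)
  ε-move, top Z: go to q4, push ε → (q4, ε, ε)
All input consumed; M is in state q4.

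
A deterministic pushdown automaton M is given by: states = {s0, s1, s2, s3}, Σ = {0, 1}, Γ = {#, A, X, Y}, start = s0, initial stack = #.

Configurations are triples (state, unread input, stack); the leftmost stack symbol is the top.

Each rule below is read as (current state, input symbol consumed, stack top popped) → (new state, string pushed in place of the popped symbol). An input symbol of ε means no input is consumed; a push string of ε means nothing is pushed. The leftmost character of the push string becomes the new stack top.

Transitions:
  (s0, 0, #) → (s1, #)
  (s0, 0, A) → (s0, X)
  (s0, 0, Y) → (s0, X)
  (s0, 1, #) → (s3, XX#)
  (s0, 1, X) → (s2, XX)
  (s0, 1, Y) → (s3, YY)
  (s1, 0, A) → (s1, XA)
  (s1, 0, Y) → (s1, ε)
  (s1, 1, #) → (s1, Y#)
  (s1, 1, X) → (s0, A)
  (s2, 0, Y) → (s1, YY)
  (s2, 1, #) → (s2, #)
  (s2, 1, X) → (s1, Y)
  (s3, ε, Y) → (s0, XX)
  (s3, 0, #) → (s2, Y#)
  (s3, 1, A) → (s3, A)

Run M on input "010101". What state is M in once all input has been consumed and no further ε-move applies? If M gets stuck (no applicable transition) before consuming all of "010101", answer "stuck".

s1

(s0, 010101, #)
  read 0, top #: go to s1, push # → (s1, 10101, #)
  read 1, top #: go to s1, push Y# → (s1, 0101, Y#)
  read 0, top Y: go to s1, push ε → (s1, 101, #)
  read 1, top #: go to s1, push Y# → (s1, 01, Y#)
  read 0, top Y: go to s1, push ε → (s1, 1, #)
  read 1, top #: go to s1, push Y# → (s1, ε, Y#)
All input consumed; M is in state s1.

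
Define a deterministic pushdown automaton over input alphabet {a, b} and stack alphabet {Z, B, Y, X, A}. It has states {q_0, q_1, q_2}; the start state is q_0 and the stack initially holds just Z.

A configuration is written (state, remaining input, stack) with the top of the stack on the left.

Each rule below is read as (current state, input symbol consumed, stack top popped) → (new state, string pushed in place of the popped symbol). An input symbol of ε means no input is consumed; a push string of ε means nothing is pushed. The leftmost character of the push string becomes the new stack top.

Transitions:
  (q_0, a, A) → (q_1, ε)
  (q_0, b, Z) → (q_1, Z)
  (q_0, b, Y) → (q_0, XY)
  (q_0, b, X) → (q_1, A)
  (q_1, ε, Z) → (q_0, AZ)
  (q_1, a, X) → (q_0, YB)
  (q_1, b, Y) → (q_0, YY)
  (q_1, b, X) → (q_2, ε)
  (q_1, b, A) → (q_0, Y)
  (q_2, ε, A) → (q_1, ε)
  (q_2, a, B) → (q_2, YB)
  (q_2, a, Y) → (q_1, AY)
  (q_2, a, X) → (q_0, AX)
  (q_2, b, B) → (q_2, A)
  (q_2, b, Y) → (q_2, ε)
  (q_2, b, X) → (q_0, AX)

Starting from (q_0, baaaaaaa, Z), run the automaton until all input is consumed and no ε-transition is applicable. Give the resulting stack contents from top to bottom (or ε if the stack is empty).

(q_0, baaaaaaa, Z)
  read b, top Z: go to q_1, push Z → (q_1, aaaaaaa, Z)
  ε-move, top Z: go to q_0, push AZ → (q_0, aaaaaaa, AZ)
  read a, top A: go to q_1, push ε → (q_1, aaaaaa, Z)
  ε-move, top Z: go to q_0, push AZ → (q_0, aaaaaa, AZ)
  read a, top A: go to q_1, push ε → (q_1, aaaaa, Z)
  ε-move, top Z: go to q_0, push AZ → (q_0, aaaaa, AZ)
  read a, top A: go to q_1, push ε → (q_1, aaaa, Z)
  ε-move, top Z: go to q_0, push AZ → (q_0, aaaa, AZ)
  read a, top A: go to q_1, push ε → (q_1, aaa, Z)
  ε-move, top Z: go to q_0, push AZ → (q_0, aaa, AZ)
  read a, top A: go to q_1, push ε → (q_1, aa, Z)
  ε-move, top Z: go to q_0, push AZ → (q_0, aa, AZ)
  read a, top A: go to q_1, push ε → (q_1, a, Z)
  ε-move, top Z: go to q_0, push AZ → (q_0, a, AZ)
  read a, top A: go to q_1, push ε → (q_1, ε, Z)
  ε-move, top Z: go to q_0, push AZ → (q_0, ε, AZ)
All input consumed in state q_0 with stack AZ.

AZ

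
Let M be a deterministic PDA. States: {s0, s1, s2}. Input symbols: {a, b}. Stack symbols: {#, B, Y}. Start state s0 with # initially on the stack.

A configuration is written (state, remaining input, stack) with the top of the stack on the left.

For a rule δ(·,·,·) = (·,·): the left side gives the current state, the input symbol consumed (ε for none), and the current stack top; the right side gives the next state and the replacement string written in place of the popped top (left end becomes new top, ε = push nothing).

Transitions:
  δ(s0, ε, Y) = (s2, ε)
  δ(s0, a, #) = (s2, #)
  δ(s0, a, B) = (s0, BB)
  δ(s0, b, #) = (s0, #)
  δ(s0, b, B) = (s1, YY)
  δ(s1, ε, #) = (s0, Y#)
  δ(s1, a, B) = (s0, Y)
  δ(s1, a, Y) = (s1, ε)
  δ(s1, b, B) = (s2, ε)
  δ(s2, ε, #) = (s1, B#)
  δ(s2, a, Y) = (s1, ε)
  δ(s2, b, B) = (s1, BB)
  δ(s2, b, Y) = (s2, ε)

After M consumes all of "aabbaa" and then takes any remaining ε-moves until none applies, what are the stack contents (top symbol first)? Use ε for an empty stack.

B#

(s0, aabbaa, #)
  read a, top #: go to s2, push # → (s2, abbaa, #)
  ε-move, top #: go to s1, push B# → (s1, abbaa, B#)
  read a, top B: go to s0, push Y → (s0, bbaa, Y#)
  ε-move, top Y: go to s2, push ε → (s2, bbaa, #)
  ε-move, top #: go to s1, push B# → (s1, bbaa, B#)
  read b, top B: go to s2, push ε → (s2, baa, #)
  ε-move, top #: go to s1, push B# → (s1, baa, B#)
  read b, top B: go to s2, push ε → (s2, aa, #)
  ε-move, top #: go to s1, push B# → (s1, aa, B#)
  read a, top B: go to s0, push Y → (s0, a, Y#)
  ε-move, top Y: go to s2, push ε → (s2, a, #)
  ε-move, top #: go to s1, push B# → (s1, a, B#)
  read a, top B: go to s0, push Y → (s0, ε, Y#)
  ε-move, top Y: go to s2, push ε → (s2, ε, #)
  ε-move, top #: go to s1, push B# → (s1, ε, B#)
All input consumed in state s1 with stack B#.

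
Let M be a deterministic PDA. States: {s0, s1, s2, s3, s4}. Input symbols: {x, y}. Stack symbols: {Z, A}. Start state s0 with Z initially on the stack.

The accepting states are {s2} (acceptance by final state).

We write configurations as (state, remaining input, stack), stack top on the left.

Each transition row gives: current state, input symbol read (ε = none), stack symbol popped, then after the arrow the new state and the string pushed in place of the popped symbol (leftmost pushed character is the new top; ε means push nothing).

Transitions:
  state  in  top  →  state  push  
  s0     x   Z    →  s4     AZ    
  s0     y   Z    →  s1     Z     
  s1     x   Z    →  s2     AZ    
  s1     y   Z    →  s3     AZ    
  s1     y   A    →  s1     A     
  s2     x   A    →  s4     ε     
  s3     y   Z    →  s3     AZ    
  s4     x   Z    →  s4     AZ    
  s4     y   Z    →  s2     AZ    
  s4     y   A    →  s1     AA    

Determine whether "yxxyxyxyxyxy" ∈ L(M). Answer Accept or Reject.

Accept

(s0, yxxyxyxyxyxy, Z)
  read y, top Z: go to s1, push Z → (s1, xxyxyxyxyxy, Z)
  read x, top Z: go to s2, push AZ → (s2, xyxyxyxyxy, AZ)
  read x, top A: go to s4, push ε → (s4, yxyxyxyxy, Z)
  read y, top Z: go to s2, push AZ → (s2, xyxyxyxy, AZ)
  read x, top A: go to s4, push ε → (s4, yxyxyxy, Z)
  read y, top Z: go to s2, push AZ → (s2, xyxyxy, AZ)
  read x, top A: go to s4, push ε → (s4, yxyxy, Z)
  read y, top Z: go to s2, push AZ → (s2, xyxy, AZ)
  read x, top A: go to s4, push ε → (s4, yxy, Z)
  read y, top Z: go to s2, push AZ → (s2, xy, AZ)
  read x, top A: go to s4, push ε → (s4, y, Z)
  read y, top Z: go to s2, push AZ → (s2, ε, AZ)
All input consumed; state s2 ∈ F.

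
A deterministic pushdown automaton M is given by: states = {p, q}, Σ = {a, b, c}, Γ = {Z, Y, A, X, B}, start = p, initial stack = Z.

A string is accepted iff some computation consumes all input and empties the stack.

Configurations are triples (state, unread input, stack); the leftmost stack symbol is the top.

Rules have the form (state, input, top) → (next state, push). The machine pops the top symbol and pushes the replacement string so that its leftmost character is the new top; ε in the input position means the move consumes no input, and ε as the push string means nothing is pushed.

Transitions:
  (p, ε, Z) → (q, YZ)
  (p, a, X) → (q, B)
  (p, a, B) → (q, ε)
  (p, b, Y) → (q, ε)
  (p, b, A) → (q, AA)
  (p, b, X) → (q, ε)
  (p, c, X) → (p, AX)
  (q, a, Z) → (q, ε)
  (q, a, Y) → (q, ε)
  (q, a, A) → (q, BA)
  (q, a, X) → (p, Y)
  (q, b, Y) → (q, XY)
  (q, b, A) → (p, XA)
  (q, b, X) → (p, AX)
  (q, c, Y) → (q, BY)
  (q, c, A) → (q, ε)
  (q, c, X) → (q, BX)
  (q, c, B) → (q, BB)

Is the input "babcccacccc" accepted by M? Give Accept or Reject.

(p, babcccacccc, Z) ⊢ (q, babcccacccc, YZ) ⊢ (q, abcccacccc, XYZ) ⊢ (p, bcccacccc, YYZ) ⊢ (q, cccacccc, YZ) ⊢ (q, ccacccc, BYZ) ⊢ (q, cacccc, BBYZ) ⊢ (q, acccc, BBBYZ)
No transition applies at (q, acccc, BBBYZ); input not fully consumed.

Reject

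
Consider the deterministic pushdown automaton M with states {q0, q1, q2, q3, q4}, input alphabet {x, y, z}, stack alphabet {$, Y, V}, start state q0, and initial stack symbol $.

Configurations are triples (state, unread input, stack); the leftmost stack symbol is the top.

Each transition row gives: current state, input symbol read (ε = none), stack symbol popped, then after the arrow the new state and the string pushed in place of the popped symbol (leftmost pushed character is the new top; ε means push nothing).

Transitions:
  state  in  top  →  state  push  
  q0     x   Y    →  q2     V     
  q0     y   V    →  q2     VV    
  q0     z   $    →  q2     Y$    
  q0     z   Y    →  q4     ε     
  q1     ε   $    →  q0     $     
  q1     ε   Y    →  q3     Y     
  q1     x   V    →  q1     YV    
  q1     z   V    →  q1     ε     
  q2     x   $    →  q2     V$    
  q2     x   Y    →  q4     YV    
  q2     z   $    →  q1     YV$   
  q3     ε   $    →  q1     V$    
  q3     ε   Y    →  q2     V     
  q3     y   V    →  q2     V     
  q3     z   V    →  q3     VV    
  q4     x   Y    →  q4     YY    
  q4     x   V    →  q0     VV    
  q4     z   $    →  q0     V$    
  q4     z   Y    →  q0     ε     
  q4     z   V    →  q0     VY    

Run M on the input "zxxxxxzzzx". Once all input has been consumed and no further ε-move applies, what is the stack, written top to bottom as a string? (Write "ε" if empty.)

VYV$

(q0, zxxxxxzzzx, $) ⊢ (q2, xxxxxzzzx, Y$) ⊢ (q4, xxxxzzzx, YV$) ⊢ (q4, xxxzzzx, YYV$) ⊢ (q4, xxzzzx, YYYV$) ⊢ (q4, xzzzx, YYYYV$) ⊢ (q4, zzzx, YYYYYV$) ⊢ (q0, zzx, YYYYV$) ⊢ (q4, zx, YYYV$) ⊢ (q0, x, YYV$) ⊢ (q2, ε, VYV$)
All input consumed in state q2 with stack VYV$.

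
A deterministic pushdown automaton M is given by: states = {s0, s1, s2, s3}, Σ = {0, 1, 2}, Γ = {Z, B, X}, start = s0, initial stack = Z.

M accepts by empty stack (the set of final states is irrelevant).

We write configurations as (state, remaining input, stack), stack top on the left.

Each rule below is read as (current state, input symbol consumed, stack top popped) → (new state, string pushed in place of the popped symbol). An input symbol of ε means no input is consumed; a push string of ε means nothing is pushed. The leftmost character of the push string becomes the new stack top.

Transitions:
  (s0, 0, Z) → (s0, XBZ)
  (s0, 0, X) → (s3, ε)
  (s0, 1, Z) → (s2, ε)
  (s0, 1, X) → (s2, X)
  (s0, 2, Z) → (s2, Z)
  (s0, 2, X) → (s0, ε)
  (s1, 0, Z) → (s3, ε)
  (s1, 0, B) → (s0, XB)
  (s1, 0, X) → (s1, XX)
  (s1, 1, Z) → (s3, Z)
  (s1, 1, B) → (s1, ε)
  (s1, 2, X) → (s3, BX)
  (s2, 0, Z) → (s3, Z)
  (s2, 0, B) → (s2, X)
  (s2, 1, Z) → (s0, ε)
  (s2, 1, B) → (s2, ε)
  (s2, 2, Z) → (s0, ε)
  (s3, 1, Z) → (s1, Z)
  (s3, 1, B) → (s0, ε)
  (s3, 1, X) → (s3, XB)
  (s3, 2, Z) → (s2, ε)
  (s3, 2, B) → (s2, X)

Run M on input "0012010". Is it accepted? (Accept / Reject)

(s0, 0012010, Z)
  read 0, top Z: go to s0, push XBZ → (s0, 012010, XBZ)
  read 0, top X: go to s3, push ε → (s3, 12010, BZ)
  read 1, top B: go to s0, push ε → (s0, 2010, Z)
  read 2, top Z: go to s2, push Z → (s2, 010, Z)
  read 0, top Z: go to s3, push Z → (s3, 10, Z)
  read 1, top Z: go to s1, push Z → (s1, 0, Z)
  read 0, top Z: go to s3, push ε → (s3, ε, ε)
All input consumed and the stack is empty.

Accept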